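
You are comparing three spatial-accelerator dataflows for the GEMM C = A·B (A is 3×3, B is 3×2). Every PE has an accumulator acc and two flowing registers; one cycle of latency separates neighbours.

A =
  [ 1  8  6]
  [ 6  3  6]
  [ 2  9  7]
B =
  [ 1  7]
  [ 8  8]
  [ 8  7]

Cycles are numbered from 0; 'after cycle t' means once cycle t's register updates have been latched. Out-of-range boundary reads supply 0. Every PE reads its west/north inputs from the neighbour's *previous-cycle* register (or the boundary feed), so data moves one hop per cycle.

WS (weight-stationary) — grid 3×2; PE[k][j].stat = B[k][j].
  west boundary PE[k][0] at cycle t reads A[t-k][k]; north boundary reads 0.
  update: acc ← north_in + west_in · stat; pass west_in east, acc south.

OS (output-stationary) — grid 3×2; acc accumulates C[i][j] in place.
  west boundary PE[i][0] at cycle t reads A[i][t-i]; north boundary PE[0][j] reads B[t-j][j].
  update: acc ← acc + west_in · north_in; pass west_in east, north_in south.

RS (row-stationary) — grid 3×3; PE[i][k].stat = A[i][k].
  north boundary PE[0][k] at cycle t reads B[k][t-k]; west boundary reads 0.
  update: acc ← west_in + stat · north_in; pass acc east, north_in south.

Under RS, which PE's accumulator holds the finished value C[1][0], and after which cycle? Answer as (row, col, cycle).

(row, col, cycle) = (1, 2, 3)

Under RS, C[1][0] lands at PE[1][2]:
  [0] (1,2) acc=0 (h:0 v:0)
  [1] (1,2) acc=0 (h:0 v:0)
  [2] (1,2) acc=0 (h:0 v:0)
  [3] (1,2) acc=78 (h:78 v:8)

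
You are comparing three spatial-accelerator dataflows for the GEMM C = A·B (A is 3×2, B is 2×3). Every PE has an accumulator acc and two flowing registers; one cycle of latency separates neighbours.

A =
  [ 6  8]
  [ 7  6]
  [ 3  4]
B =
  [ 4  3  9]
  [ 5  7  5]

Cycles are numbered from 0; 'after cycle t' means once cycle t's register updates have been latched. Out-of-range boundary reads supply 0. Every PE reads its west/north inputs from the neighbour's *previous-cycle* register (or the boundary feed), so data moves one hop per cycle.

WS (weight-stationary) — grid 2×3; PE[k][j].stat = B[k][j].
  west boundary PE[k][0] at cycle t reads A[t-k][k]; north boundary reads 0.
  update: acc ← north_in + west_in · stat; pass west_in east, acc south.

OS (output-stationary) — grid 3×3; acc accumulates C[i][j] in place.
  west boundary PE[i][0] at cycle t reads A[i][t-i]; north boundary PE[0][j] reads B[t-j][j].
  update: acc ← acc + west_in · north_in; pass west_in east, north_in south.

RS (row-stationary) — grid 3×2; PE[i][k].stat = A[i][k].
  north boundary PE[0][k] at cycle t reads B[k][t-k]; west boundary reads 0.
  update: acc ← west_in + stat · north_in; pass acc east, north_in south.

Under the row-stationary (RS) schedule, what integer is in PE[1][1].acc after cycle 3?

RS (3×2). Following PE[1][1] plus its west/north inputs:
  c0 r0c1: 0 / 0 / 0
  c0 r1c0: 0 / 0 / 0
  c0 r1c1: 0 / 0 / 0
  c1 r0c1: 64 / 64 / 5
  c1 r1c0: 28 / 28 / 4
  c1 r1c1: 0 / 0 / 0
  c2 r0c1: 74 / 74 / 7
  c2 r1c0: 21 / 21 / 3
  c2 r1c1: 58 / 58 / 5
  c3 r0c1: 94 / 94 / 5
  c3 r1c0: 63 / 63 / 9
  c3 r1c1: 63 / 63 / 7

PE[1][1].acc = 63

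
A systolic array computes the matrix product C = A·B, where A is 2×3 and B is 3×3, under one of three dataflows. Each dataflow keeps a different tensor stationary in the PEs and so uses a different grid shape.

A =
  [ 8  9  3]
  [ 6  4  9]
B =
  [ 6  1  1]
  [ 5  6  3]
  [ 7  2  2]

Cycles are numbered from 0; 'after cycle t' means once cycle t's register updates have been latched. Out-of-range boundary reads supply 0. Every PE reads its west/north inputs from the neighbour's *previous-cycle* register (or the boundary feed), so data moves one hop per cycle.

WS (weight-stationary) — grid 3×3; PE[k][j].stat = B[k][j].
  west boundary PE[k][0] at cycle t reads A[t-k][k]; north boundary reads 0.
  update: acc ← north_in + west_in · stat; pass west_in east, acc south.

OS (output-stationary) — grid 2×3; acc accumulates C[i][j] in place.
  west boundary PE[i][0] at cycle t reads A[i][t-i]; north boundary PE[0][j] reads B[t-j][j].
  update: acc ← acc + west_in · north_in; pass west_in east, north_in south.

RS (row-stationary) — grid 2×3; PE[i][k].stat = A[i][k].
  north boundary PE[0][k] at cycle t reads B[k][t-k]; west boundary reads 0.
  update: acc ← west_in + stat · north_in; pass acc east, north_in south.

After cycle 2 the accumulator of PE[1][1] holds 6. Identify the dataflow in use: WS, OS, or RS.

dataflow = OS

WS (3×3 grid), PE[1][1]:
  cycle 0: PE[1][1] → acc 0, east 0, south 0
  cycle 1: PE[1][1] → acc 0, east 0, south 0
  cycle 2: PE[1][1] → acc 62, east 9, south 62
OS (2×3 grid), PE[1][1]:
  cycle 0: PE[1][1] → acc 0, east 0, south 0
  cycle 1: PE[1][1] → acc 0, east 0, south 0
  cycle 2: PE[1][1] → acc 6, east 6, south 1
RS (2×3 grid), PE[1][1]:
  cycle 0: PE[1][1] → acc 0, east 0, south 0
  cycle 1: PE[1][1] → acc 0, east 0, south 0
  cycle 2: PE[1][1] → acc 56, east 56, south 5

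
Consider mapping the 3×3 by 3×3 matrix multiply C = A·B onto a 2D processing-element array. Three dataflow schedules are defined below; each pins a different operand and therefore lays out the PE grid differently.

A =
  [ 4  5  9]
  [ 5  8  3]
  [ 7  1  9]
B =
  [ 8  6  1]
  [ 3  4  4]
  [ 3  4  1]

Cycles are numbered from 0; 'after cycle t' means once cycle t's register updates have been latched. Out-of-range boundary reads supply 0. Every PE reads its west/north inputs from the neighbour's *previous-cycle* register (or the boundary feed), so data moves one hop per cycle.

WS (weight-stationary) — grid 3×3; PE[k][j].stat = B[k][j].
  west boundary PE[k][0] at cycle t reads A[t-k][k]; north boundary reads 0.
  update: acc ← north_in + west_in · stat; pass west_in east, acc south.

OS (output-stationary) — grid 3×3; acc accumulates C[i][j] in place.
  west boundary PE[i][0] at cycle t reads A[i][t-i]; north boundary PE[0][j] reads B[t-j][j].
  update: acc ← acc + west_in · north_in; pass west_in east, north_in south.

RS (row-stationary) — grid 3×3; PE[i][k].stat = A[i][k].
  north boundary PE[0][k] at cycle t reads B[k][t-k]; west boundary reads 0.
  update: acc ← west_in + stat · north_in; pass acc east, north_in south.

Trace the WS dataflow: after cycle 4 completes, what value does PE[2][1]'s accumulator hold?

Tracing WS — 3×3 array, target PE[2][1]:
  @0  [1,1]  acc 0  |  →0  ↓0
  @0  [2,0]  acc 0  |  →0  ↓0
  @0  [2,1]  acc 0  |  →0  ↓0
  @1  [1,1]  acc 0  |  →0  ↓0
  @1  [2,0]  acc 0  |  →0  ↓0
  @1  [2,1]  acc 0  |  →0  ↓0
  @2  [1,1]  acc 44  |  →5  ↓44
  @2  [2,0]  acc 74  |  →9  ↓74
  @2  [2,1]  acc 0  |  →0  ↓0
  @3  [1,1]  acc 62  |  →8  ↓62
  @3  [2,0]  acc 73  |  →3  ↓73
  @3  [2,1]  acc 80  |  →9  ↓80
  @4  [1,1]  acc 46  |  →1  ↓46
  @4  [2,0]  acc 86  |  →9  ↓86
  @4  [2,1]  acc 74  |  →3  ↓74

PE[2][1].acc = 74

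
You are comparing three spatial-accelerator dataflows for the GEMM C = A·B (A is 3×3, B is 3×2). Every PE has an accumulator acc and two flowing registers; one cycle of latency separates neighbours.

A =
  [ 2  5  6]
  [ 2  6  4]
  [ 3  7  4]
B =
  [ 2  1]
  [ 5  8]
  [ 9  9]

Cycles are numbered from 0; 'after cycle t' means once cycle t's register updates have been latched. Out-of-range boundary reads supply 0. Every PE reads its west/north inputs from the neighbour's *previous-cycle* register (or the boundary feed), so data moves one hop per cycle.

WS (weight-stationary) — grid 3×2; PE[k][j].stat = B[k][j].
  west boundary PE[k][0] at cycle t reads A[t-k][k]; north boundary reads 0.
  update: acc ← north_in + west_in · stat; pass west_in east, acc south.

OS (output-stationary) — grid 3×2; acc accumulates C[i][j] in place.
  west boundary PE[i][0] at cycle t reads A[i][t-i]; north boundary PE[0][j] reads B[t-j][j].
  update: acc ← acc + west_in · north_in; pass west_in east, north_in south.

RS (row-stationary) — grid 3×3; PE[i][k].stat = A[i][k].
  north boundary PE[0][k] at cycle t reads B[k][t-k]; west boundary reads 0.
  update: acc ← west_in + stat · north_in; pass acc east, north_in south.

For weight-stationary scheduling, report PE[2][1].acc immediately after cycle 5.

PE[2][1].acc = 95

Tracing WS — 3×2 array, target PE[2][1]:
  @0  [1,1]  acc 0  |  →0  ↓0
  @0  [2,0]  acc 0  |  →0  ↓0
  @0  [2,1]  acc 0  |  →0  ↓0
  @1  [1,1]  acc 0  |  →0  ↓0
  @1  [2,0]  acc 0  |  →0  ↓0
  @1  [2,1]  acc 0  |  →0  ↓0
  @2  [1,1]  acc 42  |  →5  ↓42
  @2  [2,0]  acc 83  |  →6  ↓83
  @2  [2,1]  acc 0  |  →0  ↓0
  @3  [1,1]  acc 50  |  →6  ↓50
  @3  [2,0]  acc 70  |  →4  ↓70
  @3  [2,1]  acc 96  |  →6  ↓96
  @4  [1,1]  acc 59  |  →7  ↓59
  @4  [2,0]  acc 77  |  →4  ↓77
  @4  [2,1]  acc 86  |  →4  ↓86
  @5  [1,1]  acc 0  |  →0  ↓0
  @5  [2,0]  acc 0  |  →0  ↓0
  @5  [2,1]  acc 95  |  →4  ↓95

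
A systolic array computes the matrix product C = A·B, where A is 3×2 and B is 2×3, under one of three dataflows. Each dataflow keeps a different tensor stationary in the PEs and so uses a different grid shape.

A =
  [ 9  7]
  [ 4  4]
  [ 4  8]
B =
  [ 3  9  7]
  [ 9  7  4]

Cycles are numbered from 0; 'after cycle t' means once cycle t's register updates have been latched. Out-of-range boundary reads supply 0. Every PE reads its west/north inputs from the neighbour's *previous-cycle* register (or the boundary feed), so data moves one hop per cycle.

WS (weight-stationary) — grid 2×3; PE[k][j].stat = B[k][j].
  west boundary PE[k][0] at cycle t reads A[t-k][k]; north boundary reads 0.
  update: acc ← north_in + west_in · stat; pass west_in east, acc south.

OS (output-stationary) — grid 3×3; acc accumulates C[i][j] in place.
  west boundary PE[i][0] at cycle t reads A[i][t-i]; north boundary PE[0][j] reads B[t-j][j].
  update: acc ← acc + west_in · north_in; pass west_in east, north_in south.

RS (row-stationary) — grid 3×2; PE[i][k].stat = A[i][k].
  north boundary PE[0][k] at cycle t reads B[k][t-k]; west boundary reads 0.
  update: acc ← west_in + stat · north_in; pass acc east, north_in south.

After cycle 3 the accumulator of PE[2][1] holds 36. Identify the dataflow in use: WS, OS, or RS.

WS (2×3): PE[2][1] does not exist.
OS (3×3 grid), PE[2][1]:
  0: (2,1).acc=0  regs=<0,0>
  1: (2,1).acc=0  regs=<0,0>
  2: (2,1).acc=0  regs=<0,0>
  3: (2,1).acc=36  regs=<4,9>
RS (3×2 grid), PE[2][1]:
  0: (2,1).acc=0  regs=<0,0>
  1: (2,1).acc=0  regs=<0,0>
  2: (2,1).acc=0  regs=<0,0>
  3: (2,1).acc=84  regs=<84,9>

dataflow = OS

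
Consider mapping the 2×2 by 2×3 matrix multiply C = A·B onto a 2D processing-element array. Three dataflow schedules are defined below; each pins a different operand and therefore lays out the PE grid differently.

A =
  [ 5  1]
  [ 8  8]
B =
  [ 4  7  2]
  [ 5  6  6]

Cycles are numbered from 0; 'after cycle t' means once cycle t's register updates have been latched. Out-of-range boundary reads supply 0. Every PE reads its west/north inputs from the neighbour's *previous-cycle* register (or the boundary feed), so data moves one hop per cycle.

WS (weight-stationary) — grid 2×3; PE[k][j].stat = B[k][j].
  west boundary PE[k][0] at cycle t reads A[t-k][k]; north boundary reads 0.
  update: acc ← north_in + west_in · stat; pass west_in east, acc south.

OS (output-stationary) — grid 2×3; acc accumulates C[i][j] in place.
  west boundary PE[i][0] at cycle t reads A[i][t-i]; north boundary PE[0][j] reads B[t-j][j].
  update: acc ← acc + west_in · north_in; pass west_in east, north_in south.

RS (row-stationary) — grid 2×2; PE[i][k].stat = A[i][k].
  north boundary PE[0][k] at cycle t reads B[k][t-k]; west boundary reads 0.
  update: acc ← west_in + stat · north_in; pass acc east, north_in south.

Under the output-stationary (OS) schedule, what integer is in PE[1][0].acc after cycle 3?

PE[1][0].acc = 72

OS on a 2×3 grid — tracing PE[1][0] and its feeders:
  after 0 — PE[0][0] acc=20, pass-E 5, pass-S 4
  after 0 — PE[1][0] acc=0, pass-E 0, pass-S 0
  after 1 — PE[0][0] acc=25, pass-E 1, pass-S 5
  after 1 — PE[1][0] acc=32, pass-E 8, pass-S 4
  after 2 — PE[0][0] acc=25, pass-E 0, pass-S 0
  after 2 — PE[1][0] acc=72, pass-E 8, pass-S 5
  after 3 — PE[0][0] acc=25, pass-E 0, pass-S 0
  after 3 — PE[1][0] acc=72, pass-E 0, pass-S 0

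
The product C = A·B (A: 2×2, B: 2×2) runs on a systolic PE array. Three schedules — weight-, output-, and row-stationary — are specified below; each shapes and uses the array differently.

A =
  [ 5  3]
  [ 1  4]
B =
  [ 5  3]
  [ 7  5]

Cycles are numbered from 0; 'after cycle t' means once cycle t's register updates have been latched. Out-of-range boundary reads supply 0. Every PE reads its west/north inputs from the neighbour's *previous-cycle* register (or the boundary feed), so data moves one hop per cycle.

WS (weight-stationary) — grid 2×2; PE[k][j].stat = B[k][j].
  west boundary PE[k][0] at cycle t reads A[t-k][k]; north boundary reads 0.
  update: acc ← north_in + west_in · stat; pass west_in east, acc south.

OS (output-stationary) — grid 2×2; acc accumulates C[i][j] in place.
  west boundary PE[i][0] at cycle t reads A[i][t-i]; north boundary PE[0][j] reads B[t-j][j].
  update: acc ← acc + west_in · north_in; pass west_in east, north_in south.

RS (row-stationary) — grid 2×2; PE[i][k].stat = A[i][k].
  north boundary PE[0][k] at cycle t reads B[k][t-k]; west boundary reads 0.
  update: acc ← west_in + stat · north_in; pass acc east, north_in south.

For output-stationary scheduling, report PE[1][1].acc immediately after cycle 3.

OS 2×2: PE[1][1] cycle-by-cycle (with neighbour feeds):
  @0  [0,1]  acc 0  |  →0  ↓0
  @0  [1,0]  acc 0  |  →0  ↓0
  @0  [1,1]  acc 0  |  →0  ↓0
  @1  [0,1]  acc 15  |  →5  ↓3
  @1  [1,0]  acc 5  |  →1  ↓5
  @1  [1,1]  acc 0  |  →0  ↓0
  @2  [0,1]  acc 30  |  →3  ↓5
  @2  [1,0]  acc 33  |  →4  ↓7
  @2  [1,1]  acc 3  |  →1  ↓3
  @3  [0,1]  acc 30  |  →0  ↓0
  @3  [1,0]  acc 33  |  →0  ↓0
  @3  [1,1]  acc 23  |  →4  ↓5

PE[1][1].acc = 23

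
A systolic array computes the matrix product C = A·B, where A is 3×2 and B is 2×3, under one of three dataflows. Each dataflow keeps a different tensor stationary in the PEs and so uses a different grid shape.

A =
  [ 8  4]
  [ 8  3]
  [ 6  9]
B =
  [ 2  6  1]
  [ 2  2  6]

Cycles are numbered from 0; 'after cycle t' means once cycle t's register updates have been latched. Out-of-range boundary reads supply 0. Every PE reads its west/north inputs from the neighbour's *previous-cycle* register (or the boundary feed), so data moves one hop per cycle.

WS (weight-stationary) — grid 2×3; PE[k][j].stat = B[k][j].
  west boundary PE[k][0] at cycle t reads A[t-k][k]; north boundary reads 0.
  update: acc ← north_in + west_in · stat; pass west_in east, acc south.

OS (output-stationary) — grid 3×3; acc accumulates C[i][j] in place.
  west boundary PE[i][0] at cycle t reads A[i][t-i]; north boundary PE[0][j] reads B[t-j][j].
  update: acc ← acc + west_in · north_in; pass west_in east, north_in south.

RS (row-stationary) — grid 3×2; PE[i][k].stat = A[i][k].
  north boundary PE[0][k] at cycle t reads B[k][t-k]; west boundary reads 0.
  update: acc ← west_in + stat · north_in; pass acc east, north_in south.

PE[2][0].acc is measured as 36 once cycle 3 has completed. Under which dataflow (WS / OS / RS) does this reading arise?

WS: PE[2][0] is outside its 2×3 grid.
OS [3×3] PE[2][0] across cycles:
  0: (2,0).acc=0  regs=<0,0>
  1: (2,0).acc=0  regs=<0,0>
  2: (2,0).acc=12  regs=<6,2>
  3: (2,0).acc=30  regs=<9,2>
RS [3×2] PE[2][0] across cycles:
  0: (2,0).acc=0  regs=<0,0>
  1: (2,0).acc=0  regs=<0,0>
  2: (2,0).acc=12  regs=<12,2>
  3: (2,0).acc=36  regs=<36,6>

dataflow = RS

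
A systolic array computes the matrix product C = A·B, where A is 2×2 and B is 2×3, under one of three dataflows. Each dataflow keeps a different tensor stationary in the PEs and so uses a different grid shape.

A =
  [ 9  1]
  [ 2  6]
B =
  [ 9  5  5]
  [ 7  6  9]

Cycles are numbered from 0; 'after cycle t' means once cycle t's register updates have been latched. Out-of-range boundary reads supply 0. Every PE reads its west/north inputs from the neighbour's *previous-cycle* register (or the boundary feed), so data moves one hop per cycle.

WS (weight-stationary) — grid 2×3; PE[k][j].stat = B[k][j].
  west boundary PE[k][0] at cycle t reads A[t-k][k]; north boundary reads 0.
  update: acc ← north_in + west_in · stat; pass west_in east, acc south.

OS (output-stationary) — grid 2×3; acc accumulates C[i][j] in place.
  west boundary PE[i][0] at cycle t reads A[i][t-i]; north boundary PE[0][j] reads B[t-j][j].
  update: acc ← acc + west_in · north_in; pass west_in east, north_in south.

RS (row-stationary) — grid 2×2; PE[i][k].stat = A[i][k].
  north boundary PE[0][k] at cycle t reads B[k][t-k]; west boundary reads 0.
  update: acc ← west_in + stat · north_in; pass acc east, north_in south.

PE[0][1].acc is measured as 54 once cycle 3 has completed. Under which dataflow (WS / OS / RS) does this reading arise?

Under WS (2×3), PE[0][1]:
  [0] (0,1) acc=0 (h:0 v:0)
  [1] (0,1) acc=45 (h:9 v:45)
  [2] (0,1) acc=10 (h:2 v:10)
  [3] (0,1) acc=0 (h:0 v:0)
Under OS (2×3), PE[0][1]:
  [0] (0,1) acc=0 (h:0 v:0)
  [1] (0,1) acc=45 (h:9 v:5)
  [2] (0,1) acc=51 (h:1 v:6)
  [3] (0,1) acc=51 (h:0 v:0)
Under RS (2×2), PE[0][1]:
  [0] (0,1) acc=0 (h:0 v:0)
  [1] (0,1) acc=88 (h:88 v:7)
  [2] (0,1) acc=51 (h:51 v:6)
  [3] (0,1) acc=54 (h:54 v:9)

dataflow = RS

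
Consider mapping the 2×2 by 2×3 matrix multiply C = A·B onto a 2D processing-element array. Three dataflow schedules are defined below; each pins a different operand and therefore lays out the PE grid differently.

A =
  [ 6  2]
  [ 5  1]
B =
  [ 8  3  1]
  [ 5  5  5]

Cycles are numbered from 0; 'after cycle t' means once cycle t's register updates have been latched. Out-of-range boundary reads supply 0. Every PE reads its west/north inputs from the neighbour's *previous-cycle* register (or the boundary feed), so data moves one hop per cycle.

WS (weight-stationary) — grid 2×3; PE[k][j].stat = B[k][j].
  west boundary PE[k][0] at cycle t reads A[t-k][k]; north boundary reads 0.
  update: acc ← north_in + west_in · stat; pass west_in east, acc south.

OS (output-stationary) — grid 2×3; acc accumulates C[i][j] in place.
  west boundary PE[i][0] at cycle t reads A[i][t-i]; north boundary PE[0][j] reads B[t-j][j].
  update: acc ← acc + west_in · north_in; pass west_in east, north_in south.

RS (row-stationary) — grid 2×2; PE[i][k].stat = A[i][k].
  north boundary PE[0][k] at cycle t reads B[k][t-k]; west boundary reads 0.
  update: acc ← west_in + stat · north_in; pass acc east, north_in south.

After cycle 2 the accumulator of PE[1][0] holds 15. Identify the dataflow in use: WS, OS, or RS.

dataflow = RS

WS (2×3 grid), PE[1][0]:
  after 0 — PE[1][0] acc=0, pass-E 0, pass-S 0
  after 1 — PE[1][0] acc=58, pass-E 2, pass-S 58
  after 2 — PE[1][0] acc=45, pass-E 1, pass-S 45
OS (2×3 grid), PE[1][0]:
  after 0 — PE[1][0] acc=0, pass-E 0, pass-S 0
  after 1 — PE[1][0] acc=40, pass-E 5, pass-S 8
  after 2 — PE[1][0] acc=45, pass-E 1, pass-S 5
RS (2×2 grid), PE[1][0]:
  after 0 — PE[1][0] acc=0, pass-E 0, pass-S 0
  after 1 — PE[1][0] acc=40, pass-E 40, pass-S 8
  after 2 — PE[1][0] acc=15, pass-E 15, pass-S 3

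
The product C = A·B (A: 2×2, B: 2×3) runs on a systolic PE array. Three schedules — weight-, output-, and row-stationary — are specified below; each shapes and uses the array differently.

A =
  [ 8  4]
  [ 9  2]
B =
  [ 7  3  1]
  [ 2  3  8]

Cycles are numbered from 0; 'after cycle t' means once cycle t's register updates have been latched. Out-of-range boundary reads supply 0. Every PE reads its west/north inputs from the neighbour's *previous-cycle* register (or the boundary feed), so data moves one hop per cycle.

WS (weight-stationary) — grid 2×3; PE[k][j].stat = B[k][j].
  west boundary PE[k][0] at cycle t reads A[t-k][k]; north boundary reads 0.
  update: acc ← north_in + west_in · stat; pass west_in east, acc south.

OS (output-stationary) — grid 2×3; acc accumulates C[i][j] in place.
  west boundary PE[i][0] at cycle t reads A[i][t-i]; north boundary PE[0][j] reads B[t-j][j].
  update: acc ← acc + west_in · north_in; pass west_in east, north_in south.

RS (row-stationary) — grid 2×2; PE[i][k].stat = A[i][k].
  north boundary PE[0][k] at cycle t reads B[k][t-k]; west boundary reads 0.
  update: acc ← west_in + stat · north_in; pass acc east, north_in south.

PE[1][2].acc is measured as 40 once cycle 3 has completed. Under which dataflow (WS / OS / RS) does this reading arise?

— WS: 2×3; PE[1][2] trace:
  step 0 · PE1,2: acc=0; fwd→0 fwd↓0
  step 1 · PE1,2: acc=0; fwd→0 fwd↓0
  step 2 · PE1,2: acc=0; fwd→0 fwd↓0
  step 3 · PE1,2: acc=40; fwd→4 fwd↓40
— OS: 2×3; PE[1][2] trace:
  step 0 · PE1,2: acc=0; fwd→0 fwd↓0
  step 1 · PE1,2: acc=0; fwd→0 fwd↓0
  step 2 · PE1,2: acc=0; fwd→0 fwd↓0
  step 3 · PE1,2: acc=9; fwd→9 fwd↓1
RS: PE[1][2] is outside its 2×2 grid.

dataflow = WS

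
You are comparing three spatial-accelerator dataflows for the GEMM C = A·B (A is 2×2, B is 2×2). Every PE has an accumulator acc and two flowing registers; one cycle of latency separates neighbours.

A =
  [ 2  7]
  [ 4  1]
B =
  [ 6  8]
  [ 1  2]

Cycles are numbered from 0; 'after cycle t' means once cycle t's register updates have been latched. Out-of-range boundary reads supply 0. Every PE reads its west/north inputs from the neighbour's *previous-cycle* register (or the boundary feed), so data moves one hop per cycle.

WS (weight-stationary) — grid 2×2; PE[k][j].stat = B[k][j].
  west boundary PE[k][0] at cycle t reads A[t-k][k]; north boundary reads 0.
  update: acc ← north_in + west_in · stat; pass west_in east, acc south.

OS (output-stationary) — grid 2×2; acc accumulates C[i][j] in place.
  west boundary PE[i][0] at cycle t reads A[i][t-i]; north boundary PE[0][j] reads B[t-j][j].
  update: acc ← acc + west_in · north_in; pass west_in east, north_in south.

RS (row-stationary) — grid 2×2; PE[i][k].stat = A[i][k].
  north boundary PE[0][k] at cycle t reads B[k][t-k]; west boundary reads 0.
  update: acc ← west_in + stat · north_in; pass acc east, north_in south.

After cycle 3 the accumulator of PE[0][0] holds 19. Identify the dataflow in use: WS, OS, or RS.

dataflow = OS

WS [2×2] PE[0][0] across cycles:
  after 0 — PE[0][0] acc=12, pass-E 2, pass-S 12
  after 1 — PE[0][0] acc=24, pass-E 4, pass-S 24
  after 2 — PE[0][0] acc=0, pass-E 0, pass-S 0
  after 3 — PE[0][0] acc=0, pass-E 0, pass-S 0
OS [2×2] PE[0][0] across cycles:
  after 0 — PE[0][0] acc=12, pass-E 2, pass-S 6
  after 1 — PE[0][0] acc=19, pass-E 7, pass-S 1
  after 2 — PE[0][0] acc=19, pass-E 0, pass-S 0
  after 3 — PE[0][0] acc=19, pass-E 0, pass-S 0
RS [2×2] PE[0][0] across cycles:
  after 0 — PE[0][0] acc=12, pass-E 12, pass-S 6
  after 1 — PE[0][0] acc=16, pass-E 16, pass-S 8
  after 2 — PE[0][0] acc=0, pass-E 0, pass-S 0
  after 3 — PE[0][0] acc=0, pass-E 0, pass-S 0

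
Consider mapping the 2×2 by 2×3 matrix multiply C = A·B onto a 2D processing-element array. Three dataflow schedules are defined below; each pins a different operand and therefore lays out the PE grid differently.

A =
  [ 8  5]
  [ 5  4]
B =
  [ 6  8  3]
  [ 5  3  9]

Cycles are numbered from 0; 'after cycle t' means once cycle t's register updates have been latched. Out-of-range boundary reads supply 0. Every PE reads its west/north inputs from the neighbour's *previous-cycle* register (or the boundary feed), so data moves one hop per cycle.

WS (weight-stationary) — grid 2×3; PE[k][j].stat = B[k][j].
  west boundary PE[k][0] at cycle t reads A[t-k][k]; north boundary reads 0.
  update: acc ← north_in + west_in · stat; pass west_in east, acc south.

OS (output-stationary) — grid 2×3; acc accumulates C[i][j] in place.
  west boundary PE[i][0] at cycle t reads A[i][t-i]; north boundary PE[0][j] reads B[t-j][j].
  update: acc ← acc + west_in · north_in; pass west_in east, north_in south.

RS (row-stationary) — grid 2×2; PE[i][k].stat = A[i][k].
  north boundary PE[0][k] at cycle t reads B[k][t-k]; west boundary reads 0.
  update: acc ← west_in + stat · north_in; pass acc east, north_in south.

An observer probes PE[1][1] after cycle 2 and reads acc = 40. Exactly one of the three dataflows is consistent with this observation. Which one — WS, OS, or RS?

WS [2×3] PE[1][1] across cycles:
  after 0 — PE[1][1] acc=0, pass-E 0, pass-S 0
  after 1 — PE[1][1] acc=0, pass-E 0, pass-S 0
  after 2 — PE[1][1] acc=79, pass-E 5, pass-S 79
OS [2×3] PE[1][1] across cycles:
  after 0 — PE[1][1] acc=0, pass-E 0, pass-S 0
  after 1 — PE[1][1] acc=0, pass-E 0, pass-S 0
  after 2 — PE[1][1] acc=40, pass-E 5, pass-S 8
RS [2×2] PE[1][1] across cycles:
  after 0 — PE[1][1] acc=0, pass-E 0, pass-S 0
  after 1 — PE[1][1] acc=0, pass-E 0, pass-S 0
  after 2 — PE[1][1] acc=50, pass-E 50, pass-S 5

dataflow = OS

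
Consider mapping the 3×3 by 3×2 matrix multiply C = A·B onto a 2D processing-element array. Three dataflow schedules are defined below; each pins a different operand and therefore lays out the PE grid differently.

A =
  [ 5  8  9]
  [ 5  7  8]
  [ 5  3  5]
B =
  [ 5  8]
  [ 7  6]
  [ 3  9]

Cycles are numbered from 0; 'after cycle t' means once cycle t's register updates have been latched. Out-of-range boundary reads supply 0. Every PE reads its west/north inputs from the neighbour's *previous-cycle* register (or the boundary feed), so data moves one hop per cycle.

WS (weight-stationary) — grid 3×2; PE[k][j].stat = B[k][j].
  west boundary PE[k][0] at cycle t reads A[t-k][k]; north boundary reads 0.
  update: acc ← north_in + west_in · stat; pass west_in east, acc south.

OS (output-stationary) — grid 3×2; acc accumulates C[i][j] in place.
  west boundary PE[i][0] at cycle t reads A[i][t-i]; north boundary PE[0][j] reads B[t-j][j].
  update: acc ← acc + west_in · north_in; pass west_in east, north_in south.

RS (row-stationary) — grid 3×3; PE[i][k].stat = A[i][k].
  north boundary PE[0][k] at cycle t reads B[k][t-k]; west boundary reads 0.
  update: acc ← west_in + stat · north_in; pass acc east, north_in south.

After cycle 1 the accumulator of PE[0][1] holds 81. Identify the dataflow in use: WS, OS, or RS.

dataflow = RS

WS (3×2 grid), PE[0][1]:
  [0] (0,1) acc=0 (h:0 v:0)
  [1] (0,1) acc=40 (h:5 v:40)
OS (3×2 grid), PE[0][1]:
  [0] (0,1) acc=0 (h:0 v:0)
  [1] (0,1) acc=40 (h:5 v:8)
RS (3×3 grid), PE[0][1]:
  [0] (0,1) acc=0 (h:0 v:0)
  [1] (0,1) acc=81 (h:81 v:7)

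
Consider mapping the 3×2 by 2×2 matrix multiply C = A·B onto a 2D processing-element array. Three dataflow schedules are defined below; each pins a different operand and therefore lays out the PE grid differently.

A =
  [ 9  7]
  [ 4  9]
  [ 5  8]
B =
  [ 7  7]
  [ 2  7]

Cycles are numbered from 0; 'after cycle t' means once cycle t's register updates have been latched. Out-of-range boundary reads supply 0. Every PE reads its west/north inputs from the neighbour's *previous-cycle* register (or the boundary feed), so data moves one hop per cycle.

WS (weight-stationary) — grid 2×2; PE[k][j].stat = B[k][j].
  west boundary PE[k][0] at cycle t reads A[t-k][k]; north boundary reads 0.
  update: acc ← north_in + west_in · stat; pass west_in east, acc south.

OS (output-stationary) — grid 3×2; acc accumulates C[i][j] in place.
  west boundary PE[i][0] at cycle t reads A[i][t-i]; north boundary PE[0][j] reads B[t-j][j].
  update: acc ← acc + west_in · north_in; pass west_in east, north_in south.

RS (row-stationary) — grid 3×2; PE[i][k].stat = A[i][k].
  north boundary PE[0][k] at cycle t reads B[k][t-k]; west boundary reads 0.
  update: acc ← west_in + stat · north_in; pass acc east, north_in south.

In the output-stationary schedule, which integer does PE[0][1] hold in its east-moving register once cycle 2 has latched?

OS 3×2: PE[0][1] cycle-by-cycle (with neighbour feeds):
  after 0 — PE[0][0] acc=63, pass-E 9, pass-S 7
  after 0 — PE[0][1] acc=0, pass-E 0, pass-S 0
  after 1 — PE[0][0] acc=77, pass-E 7, pass-S 2
  after 1 — PE[0][1] acc=63, pass-E 9, pass-S 7
  after 2 — PE[0][0] acc=77, pass-E 0, pass-S 0
  after 2 — PE[0][1] acc=112, pass-E 7, pass-S 7

register = 7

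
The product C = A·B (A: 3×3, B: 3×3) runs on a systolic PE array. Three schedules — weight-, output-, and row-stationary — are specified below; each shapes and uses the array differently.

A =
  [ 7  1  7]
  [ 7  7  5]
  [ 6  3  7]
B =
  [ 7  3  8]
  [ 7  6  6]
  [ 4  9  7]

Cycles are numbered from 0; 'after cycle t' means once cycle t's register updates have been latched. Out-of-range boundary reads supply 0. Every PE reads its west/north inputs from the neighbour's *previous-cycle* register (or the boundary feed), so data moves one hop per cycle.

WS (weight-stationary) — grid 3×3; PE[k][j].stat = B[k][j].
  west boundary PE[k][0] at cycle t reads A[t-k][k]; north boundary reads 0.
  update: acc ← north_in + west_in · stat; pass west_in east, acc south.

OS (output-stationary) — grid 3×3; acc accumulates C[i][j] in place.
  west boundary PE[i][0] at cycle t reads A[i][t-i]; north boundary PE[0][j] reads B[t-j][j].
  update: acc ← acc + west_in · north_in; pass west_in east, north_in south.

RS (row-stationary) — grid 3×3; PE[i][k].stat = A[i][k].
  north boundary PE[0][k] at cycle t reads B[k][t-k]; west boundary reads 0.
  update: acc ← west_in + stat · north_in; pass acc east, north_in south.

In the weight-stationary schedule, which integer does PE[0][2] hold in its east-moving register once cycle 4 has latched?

register = 6

WS 3×3: PE[0][2] cycle-by-cycle (with neighbour feeds):
  t=0 PE[0][1]: acc=0 h=0 v=0
  t=0 PE[0][2]: acc=0 h=0 v=0
  t=1 PE[0][1]: acc=21 h=7 v=21
  t=1 PE[0][2]: acc=0 h=0 v=0
  t=2 PE[0][1]: acc=21 h=7 v=21
  t=2 PE[0][2]: acc=56 h=7 v=56
  t=3 PE[0][1]: acc=18 h=6 v=18
  t=3 PE[0][2]: acc=56 h=7 v=56
  t=4 PE[0][1]: acc=0 h=0 v=0
  t=4 PE[0][2]: acc=48 h=6 v=48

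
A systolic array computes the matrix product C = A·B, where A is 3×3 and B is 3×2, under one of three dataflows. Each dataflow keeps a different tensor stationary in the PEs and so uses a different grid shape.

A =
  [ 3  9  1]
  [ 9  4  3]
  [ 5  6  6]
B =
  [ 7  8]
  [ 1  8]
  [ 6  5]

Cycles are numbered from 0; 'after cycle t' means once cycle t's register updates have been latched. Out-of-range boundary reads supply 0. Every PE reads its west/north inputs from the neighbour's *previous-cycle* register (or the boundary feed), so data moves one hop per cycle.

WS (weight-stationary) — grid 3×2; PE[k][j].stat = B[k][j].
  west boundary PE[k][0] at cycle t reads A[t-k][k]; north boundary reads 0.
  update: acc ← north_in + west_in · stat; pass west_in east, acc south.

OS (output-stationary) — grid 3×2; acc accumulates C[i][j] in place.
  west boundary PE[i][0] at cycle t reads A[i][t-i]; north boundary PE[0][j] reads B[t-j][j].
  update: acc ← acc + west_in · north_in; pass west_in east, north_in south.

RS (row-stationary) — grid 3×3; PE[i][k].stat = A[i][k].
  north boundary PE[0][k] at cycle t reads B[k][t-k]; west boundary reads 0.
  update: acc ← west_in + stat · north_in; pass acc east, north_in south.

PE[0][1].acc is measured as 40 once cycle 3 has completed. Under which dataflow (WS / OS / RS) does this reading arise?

dataflow = WS

— WS: 3×2; PE[0][1] trace:
  step 0 · PE0,1: acc=0; fwd→0 fwd↓0
  step 1 · PE0,1: acc=24; fwd→3 fwd↓24
  step 2 · PE0,1: acc=72; fwd→9 fwd↓72
  step 3 · PE0,1: acc=40; fwd→5 fwd↓40
— OS: 3×2; PE[0][1] trace:
  step 0 · PE0,1: acc=0; fwd→0 fwd↓0
  step 1 · PE0,1: acc=24; fwd→3 fwd↓8
  step 2 · PE0,1: acc=96; fwd→9 fwd↓8
  step 3 · PE0,1: acc=101; fwd→1 fwd↓5
— RS: 3×3; PE[0][1] trace:
  step 0 · PE0,1: acc=0; fwd→0 fwd↓0
  step 1 · PE0,1: acc=30; fwd→30 fwd↓1
  step 2 · PE0,1: acc=96; fwd→96 fwd↓8
  step 3 · PE0,1: acc=0; fwd→0 fwd↓0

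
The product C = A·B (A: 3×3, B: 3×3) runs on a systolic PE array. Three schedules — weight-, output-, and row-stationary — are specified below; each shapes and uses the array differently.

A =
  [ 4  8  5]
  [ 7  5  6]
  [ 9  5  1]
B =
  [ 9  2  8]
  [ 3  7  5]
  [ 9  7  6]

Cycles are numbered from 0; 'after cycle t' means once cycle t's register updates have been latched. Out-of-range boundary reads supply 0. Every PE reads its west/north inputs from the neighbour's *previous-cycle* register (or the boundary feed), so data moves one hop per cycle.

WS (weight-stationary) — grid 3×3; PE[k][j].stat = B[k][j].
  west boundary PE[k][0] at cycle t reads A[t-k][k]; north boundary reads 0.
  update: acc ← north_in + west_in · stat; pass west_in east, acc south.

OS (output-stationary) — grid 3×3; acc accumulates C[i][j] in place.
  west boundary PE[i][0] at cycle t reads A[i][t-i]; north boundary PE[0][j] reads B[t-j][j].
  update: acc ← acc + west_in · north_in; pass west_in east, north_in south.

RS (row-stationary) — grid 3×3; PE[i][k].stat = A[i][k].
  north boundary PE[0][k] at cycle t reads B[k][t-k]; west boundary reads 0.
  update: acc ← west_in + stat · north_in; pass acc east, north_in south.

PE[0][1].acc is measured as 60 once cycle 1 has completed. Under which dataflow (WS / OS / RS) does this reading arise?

dataflow = RS

— WS: 3×3; PE[0][1] trace:
  @0  [0,1]  acc 0  |  →0  ↓0
  @1  [0,1]  acc 8  |  →4  ↓8
— OS: 3×3; PE[0][1] trace:
  @0  [0,1]  acc 0  |  →0  ↓0
  @1  [0,1]  acc 8  |  →4  ↓2
— RS: 3×3; PE[0][1] trace:
  @0  [0,1]  acc 0  |  →0  ↓0
  @1  [0,1]  acc 60  |  →60  ↓3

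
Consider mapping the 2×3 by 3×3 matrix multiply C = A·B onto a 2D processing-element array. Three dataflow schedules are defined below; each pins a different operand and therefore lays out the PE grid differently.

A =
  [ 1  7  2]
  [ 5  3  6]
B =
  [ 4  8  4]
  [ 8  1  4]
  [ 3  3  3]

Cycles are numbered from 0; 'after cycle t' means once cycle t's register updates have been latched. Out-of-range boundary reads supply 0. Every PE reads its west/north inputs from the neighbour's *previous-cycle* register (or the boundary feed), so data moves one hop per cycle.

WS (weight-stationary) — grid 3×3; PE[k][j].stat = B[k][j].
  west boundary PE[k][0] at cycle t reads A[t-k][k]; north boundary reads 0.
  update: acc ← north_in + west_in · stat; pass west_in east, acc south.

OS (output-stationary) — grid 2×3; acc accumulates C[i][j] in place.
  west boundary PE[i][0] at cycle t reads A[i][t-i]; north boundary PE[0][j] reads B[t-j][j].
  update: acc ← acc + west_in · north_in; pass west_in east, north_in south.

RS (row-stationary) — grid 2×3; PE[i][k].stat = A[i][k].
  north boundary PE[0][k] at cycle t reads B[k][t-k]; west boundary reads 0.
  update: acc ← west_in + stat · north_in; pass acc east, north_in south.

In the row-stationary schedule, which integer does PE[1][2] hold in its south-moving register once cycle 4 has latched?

register = 3

RS (2×3). Following PE[1][2] plus its west/north inputs:
  c0 r0c2: 0 / 0 / 0
  c0 r1c1: 0 / 0 / 0
  c0 r1c2: 0 / 0 / 0
  c1 r0c2: 0 / 0 / 0
  c1 r1c1: 0 / 0 / 0
  c1 r1c2: 0 / 0 / 0
  c2 r0c2: 66 / 66 / 3
  c2 r1c1: 44 / 44 / 8
  c2 r1c2: 0 / 0 / 0
  c3 r0c2: 21 / 21 / 3
  c3 r1c1: 43 / 43 / 1
  c3 r1c2: 62 / 62 / 3
  c4 r0c2: 38 / 38 / 3
  c4 r1c1: 32 / 32 / 4
  c4 r1c2: 61 / 61 / 3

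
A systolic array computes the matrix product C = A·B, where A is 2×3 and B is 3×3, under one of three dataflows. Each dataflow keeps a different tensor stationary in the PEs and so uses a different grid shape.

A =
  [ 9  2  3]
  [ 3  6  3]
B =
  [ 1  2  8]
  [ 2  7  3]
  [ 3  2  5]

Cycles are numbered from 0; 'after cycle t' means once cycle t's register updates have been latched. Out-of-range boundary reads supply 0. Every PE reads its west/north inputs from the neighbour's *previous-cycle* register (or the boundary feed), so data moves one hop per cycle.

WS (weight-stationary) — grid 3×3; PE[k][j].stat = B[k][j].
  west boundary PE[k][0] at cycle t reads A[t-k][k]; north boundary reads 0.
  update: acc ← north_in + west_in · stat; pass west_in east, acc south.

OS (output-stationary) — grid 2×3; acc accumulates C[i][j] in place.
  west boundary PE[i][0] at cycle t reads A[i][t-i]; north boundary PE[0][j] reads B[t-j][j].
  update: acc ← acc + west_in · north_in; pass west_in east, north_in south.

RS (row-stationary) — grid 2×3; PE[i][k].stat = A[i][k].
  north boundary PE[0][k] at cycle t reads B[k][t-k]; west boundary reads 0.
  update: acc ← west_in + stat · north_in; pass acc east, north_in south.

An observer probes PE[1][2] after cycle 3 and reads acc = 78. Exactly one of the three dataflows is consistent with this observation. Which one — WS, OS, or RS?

dataflow = WS

WS (3×3 grid), PE[1][2]:
  @0  [1,2]  acc 0  |  →0  ↓0
  @1  [1,2]  acc 0  |  →0  ↓0
  @2  [1,2]  acc 0  |  →0  ↓0
  @3  [1,2]  acc 78  |  →2  ↓78
OS (2×3 grid), PE[1][2]:
  @0  [1,2]  acc 0  |  →0  ↓0
  @1  [1,2]  acc 0  |  →0  ↓0
  @2  [1,2]  acc 0  |  →0  ↓0
  @3  [1,2]  acc 24  |  →3  ↓8
RS (2×3 grid), PE[1][2]:
  @0  [1,2]  acc 0  |  →0  ↓0
  @1  [1,2]  acc 0  |  →0  ↓0
  @2  [1,2]  acc 0  |  →0  ↓0
  @3  [1,2]  acc 24  |  →24  ↓3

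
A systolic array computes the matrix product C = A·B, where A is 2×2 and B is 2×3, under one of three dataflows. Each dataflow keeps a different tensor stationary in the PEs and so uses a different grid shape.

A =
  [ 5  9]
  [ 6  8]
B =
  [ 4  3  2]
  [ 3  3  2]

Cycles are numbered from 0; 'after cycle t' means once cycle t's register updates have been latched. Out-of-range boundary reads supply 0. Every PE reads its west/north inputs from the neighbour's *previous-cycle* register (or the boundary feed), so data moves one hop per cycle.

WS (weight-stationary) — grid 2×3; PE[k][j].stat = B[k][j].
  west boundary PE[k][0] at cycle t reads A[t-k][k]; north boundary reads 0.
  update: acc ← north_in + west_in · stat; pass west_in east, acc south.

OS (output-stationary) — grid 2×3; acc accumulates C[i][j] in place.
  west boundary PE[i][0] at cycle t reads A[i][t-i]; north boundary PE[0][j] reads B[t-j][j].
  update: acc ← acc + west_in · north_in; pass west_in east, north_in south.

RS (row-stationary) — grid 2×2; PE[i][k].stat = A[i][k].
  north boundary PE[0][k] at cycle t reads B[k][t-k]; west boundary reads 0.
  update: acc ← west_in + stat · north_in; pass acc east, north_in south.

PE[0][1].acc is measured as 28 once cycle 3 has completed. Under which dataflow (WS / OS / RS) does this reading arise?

dataflow = RS

Under WS (2×3), PE[0][1]:
  after 0 — PE[0][1] acc=0, pass-E 0, pass-S 0
  after 1 — PE[0][1] acc=15, pass-E 5, pass-S 15
  after 2 — PE[0][1] acc=18, pass-E 6, pass-S 18
  after 3 — PE[0][1] acc=0, pass-E 0, pass-S 0
Under OS (2×3), PE[0][1]:
  after 0 — PE[0][1] acc=0, pass-E 0, pass-S 0
  after 1 — PE[0][1] acc=15, pass-E 5, pass-S 3
  after 2 — PE[0][1] acc=42, pass-E 9, pass-S 3
  after 3 — PE[0][1] acc=42, pass-E 0, pass-S 0
Under RS (2×2), PE[0][1]:
  after 0 — PE[0][1] acc=0, pass-E 0, pass-S 0
  after 1 — PE[0][1] acc=47, pass-E 47, pass-S 3
  after 2 — PE[0][1] acc=42, pass-E 42, pass-S 3
  after 3 — PE[0][1] acc=28, pass-E 28, pass-S 2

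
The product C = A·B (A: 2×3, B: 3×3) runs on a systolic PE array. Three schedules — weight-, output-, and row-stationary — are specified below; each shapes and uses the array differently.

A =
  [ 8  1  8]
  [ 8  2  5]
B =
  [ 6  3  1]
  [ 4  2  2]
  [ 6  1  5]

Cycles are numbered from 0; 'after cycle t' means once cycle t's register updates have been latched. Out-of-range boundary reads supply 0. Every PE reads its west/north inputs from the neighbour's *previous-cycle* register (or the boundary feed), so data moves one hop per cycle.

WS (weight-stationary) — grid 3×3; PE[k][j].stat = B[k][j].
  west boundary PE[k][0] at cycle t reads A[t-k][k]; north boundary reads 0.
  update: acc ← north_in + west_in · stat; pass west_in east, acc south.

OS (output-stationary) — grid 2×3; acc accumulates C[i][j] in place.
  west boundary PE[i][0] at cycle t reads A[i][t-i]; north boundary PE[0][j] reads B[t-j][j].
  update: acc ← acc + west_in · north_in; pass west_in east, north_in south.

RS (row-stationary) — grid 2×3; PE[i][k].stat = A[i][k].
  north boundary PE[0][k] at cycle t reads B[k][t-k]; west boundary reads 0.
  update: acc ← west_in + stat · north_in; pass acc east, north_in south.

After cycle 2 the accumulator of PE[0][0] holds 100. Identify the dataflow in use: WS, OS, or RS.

dataflow = OS

Under WS (3×3), PE[0][0]:
  step 0 · PE0,0: acc=48; fwd→8 fwd↓48
  step 1 · PE0,0: acc=48; fwd→8 fwd↓48
  step 2 · PE0,0: acc=0; fwd→0 fwd↓0
Under OS (2×3), PE[0][0]:
  step 0 · PE0,0: acc=48; fwd→8 fwd↓6
  step 1 · PE0,0: acc=52; fwd→1 fwd↓4
  step 2 · PE0,0: acc=100; fwd→8 fwd↓6
Under RS (2×3), PE[0][0]:
  step 0 · PE0,0: acc=48; fwd→48 fwd↓6
  step 1 · PE0,0: acc=24; fwd→24 fwd↓3
  step 2 · PE0,0: acc=8; fwd→8 fwd↓1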